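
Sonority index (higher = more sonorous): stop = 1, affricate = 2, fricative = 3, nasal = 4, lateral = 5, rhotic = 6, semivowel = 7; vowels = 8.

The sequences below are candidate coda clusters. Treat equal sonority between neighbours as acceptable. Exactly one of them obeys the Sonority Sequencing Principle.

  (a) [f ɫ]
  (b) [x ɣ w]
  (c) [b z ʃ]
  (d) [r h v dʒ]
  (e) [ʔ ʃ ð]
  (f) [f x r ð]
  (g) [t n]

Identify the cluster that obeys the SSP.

d

(a) [f ɫ]: profile 3-5 — violates.
(b) [x ɣ w]: profile 3-3-7 — violates.
(c) [b z ʃ]: profile 1-3-3 — violates.
(d) [r h v dʒ]: profile 6-3-3-2 — obeys.
(e) [ʔ ʃ ð]: profile 1-3-3 — violates.
(f) [f x r ð]: profile 3-3-6-3 — violates.
(g) [t n]: profile 1-4 — violates.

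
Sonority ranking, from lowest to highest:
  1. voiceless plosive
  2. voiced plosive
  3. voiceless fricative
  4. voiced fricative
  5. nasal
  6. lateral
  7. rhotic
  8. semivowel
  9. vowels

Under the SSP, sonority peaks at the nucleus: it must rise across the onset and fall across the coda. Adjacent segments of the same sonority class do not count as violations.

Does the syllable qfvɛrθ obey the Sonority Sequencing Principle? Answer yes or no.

yes

Onset: /q/ is a voiceless plosive (sonority 1), /f/ is a voiceless fricative (sonority 3), /v/ is a voiced fricative (sonority 4); then the nucleus /ɛ/ (sonority 9).
Onset profile 1-3-4-9 — rises to the nucleus.
Coda: /r/ is a rhotic (sonority 7), /θ/ is a voiceless fricative (sonority 3).
Coda profile 9-7-3 — falls from the nucleus.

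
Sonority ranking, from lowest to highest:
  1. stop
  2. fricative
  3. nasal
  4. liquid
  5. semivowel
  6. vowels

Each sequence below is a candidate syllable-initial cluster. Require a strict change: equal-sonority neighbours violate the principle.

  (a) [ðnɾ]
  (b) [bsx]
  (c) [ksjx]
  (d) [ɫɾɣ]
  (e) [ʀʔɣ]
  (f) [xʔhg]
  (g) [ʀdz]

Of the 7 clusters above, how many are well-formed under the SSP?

1

(a) 2-3-4 → obeys
(b) 1-2-2 → violates
(c) 1-2-5-2 → violates
(d) 4-4-2 → violates
(e) 4-1-2 → violates
(f) 2-1-2-1 → violates
(g) 4-1-2 → violates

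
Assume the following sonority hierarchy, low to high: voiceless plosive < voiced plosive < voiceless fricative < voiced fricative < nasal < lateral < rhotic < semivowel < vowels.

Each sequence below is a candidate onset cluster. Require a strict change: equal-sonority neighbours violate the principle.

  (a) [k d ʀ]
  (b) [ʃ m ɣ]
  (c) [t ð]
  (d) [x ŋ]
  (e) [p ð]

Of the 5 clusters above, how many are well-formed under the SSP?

4

(a) 1-2-7 → obeys
(b) 3-5-4 → violates
(c) 1-4 → obeys
(d) 3-5 → obeys
(e) 1-4 → obeys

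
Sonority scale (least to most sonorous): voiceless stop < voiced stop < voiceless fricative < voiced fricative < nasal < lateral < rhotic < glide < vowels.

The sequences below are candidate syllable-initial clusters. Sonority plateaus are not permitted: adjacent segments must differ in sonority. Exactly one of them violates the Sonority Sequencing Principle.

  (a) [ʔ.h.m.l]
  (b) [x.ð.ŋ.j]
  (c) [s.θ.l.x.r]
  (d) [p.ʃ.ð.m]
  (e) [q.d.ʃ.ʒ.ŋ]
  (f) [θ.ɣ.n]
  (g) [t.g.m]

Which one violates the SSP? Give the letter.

c

(a) sonority 1-3-5-6: well-formed.
(b) sonority 3-4-5-8: well-formed.
(c) sonority 3-3-6-3-7: ill-formed.
(d) sonority 1-3-4-5: well-formed.
(e) sonority 1-2-3-4-5: well-formed.
(f) sonority 3-4-5: well-formed.
(g) sonority 1-2-5: well-formed.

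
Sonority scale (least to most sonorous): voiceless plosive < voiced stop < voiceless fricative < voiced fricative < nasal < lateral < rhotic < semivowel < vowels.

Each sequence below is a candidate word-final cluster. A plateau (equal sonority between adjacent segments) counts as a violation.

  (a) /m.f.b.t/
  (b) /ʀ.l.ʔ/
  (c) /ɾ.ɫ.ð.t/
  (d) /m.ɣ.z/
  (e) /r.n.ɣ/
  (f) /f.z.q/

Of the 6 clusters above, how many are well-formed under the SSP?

(a) /m.f.b.t/: profile 5-3-2-1 — obeys.
(b) /ʀ.l.ʔ/: profile 7-6-1 — obeys.
(c) /ɾ.ɫ.ð.t/: profile 7-6-4-1 — obeys.
(d) /m.ɣ.z/: profile 5-4-4 — violates.
(e) /r.n.ɣ/: profile 7-5-4 — obeys.
(f) /f.z.q/: profile 3-4-1 — violates.

4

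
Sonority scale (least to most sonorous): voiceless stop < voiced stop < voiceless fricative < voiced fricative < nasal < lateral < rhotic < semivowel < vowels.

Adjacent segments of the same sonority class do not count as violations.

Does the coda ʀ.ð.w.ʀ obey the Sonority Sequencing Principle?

no

/ʀ/: rhotic = 7.
/ð/: voiced fricative = 4.
/w/: semivowel = 8.
/ʀ/: rhotic = 7.
The profile is 7-4-8-7. Between /ð/ (4) and /w/ (8) sonority does not fall, so the cluster violates the SSP.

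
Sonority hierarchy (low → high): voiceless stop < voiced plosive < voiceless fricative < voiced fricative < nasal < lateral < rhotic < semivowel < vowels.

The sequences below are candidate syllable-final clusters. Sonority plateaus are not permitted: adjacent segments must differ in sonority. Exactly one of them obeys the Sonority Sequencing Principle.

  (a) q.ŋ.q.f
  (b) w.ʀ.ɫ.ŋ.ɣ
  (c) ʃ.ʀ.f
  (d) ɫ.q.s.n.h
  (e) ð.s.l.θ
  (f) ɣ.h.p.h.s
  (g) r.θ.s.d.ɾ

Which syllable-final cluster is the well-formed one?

b

(a) q.ŋ.q.f: profile 1-5-1-3 — violates.
(b) w.ʀ.ɫ.ŋ.ɣ: profile 8-7-6-5-4 — obeys.
(c) ʃ.ʀ.f: profile 3-7-3 — violates.
(d) ɫ.q.s.n.h: profile 6-1-3-5-3 — violates.
(e) ð.s.l.θ: profile 4-3-6-3 — violates.
(f) ɣ.h.p.h.s: profile 4-3-1-3-3 — violates.
(g) r.θ.s.d.ɾ: profile 7-3-3-2-7 — violates.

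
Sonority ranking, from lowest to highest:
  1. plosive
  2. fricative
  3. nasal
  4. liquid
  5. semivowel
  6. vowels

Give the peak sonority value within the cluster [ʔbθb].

2

/ʔ/ is a plosive (sonority 1).
/b/ is a plosive (sonority 1).
/θ/ is a fricative (sonority 2).
/b/ is a plosive (sonority 1).
The maximum is 2.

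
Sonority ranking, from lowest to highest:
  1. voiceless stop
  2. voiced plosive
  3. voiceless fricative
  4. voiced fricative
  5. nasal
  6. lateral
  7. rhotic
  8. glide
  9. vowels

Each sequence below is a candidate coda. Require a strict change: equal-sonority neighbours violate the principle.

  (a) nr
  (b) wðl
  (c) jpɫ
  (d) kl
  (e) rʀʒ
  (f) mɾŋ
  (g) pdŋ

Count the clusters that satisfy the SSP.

(a) sonority 5-7: ill-formed.
(b) sonority 8-4-6: ill-formed.
(c) sonority 8-1-6: ill-formed.
(d) sonority 1-6: ill-formed.
(e) sonority 7-7-4: ill-formed.
(f) sonority 5-7-5: ill-formed.
(g) sonority 1-2-5: ill-formed.

0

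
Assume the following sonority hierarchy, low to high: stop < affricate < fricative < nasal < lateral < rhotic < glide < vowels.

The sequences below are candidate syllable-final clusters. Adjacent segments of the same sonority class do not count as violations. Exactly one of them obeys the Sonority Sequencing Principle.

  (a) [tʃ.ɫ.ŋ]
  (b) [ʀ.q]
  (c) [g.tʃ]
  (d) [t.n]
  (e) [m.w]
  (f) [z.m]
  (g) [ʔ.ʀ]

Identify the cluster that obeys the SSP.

b

(a) 2-5-4 → violates
(b) 6-1 → obeys
(c) 1-2 → violates
(d) 1-4 → violates
(e) 4-7 → violates
(f) 3-4 → violates
(g) 1-6 → violates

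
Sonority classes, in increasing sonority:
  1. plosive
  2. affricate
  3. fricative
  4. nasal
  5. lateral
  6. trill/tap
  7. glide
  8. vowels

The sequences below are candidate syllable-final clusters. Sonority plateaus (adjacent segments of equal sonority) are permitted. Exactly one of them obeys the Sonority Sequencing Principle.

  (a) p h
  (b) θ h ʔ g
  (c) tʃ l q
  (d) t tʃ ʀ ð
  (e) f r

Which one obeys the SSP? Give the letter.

b

(a) p h: profile 1-3 — violates.
(b) θ h ʔ g: profile 3-3-1-1 — obeys.
(c) tʃ l q: profile 2-5-1 — violates.
(d) t tʃ ʀ ð: profile 1-2-6-3 — violates.
(e) f r: profile 3-6 — violates.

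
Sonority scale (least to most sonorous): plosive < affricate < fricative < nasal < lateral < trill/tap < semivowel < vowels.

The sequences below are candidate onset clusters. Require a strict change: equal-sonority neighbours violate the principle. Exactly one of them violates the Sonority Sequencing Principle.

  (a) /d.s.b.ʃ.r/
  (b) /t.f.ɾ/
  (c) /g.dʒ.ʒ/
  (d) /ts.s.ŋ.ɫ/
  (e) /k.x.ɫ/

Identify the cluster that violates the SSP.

(a) sonority 1-3-1-3-6: ill-formed.
(b) sonority 1-3-6: well-formed.
(c) sonority 1-2-3: well-formed.
(d) sonority 2-3-4-5: well-formed.
(e) sonority 1-3-5: well-formed.

a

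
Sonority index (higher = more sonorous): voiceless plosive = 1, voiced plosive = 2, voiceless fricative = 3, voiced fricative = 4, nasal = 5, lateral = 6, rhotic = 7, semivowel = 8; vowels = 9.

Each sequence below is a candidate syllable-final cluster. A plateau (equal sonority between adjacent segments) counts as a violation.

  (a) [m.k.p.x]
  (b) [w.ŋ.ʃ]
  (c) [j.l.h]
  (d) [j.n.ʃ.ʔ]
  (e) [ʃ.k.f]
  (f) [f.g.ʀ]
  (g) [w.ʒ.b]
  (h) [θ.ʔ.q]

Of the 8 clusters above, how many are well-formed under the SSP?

(a) sonority 5-1-1-3: ill-formed.
(b) sonority 8-5-3: well-formed.
(c) sonority 8-6-3: well-formed.
(d) sonority 8-5-3-1: well-formed.
(e) sonority 3-1-3: ill-formed.
(f) sonority 3-2-7: ill-formed.
(g) sonority 8-4-2: well-formed.
(h) sonority 3-1-1: ill-formed.

4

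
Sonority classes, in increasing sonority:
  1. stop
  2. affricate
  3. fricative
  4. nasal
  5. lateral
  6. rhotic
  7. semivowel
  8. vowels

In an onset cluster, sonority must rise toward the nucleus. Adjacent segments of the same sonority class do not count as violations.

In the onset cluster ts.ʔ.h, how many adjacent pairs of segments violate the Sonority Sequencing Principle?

/ts/ — affricate, sonority 2.
/ʔ/ — stop, sonority 1.
/h/ — fricative, sonority 3.
/ts/→/ʔ/: 2→1 (does not rise) — violation.
/ʔ/→/h/: 1→3 (rises) — ok.

1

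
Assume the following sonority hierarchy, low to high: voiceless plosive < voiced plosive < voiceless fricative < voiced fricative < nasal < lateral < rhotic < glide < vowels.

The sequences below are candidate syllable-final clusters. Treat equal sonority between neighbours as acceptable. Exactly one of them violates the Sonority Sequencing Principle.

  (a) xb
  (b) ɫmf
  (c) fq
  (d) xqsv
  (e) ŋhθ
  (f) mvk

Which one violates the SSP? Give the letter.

d

(a) sonority 3-2: well-formed.
(b) sonority 6-5-3: well-formed.
(c) sonority 3-1: well-formed.
(d) sonority 3-1-3-4: ill-formed.
(e) sonority 5-3-3: well-formed.
(f) sonority 5-4-1: well-formed.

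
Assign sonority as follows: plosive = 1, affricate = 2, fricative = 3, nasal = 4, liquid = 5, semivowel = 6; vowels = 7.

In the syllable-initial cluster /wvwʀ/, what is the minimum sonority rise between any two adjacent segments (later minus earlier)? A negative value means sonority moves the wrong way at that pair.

/w/ is a semivowel (sonority 6).
/v/ is a fricative (sonority 3).
/w/ is a semivowel (sonority 6).
/ʀ/ is a liquid (sonority 5).
/w/→/v/: change -3.
/v/→/w/: change +3.
/w/→/ʀ/: change -1.
Minimum = -3.

-3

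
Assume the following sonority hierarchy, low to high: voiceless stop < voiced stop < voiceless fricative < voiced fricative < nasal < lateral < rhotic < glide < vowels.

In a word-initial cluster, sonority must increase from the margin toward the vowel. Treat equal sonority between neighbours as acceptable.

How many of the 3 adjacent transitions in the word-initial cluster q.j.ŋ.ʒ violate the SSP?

2

/q/ — voiceless stop, sonority 1.
/j/ — glide, sonority 8.
/ŋ/ — nasal, sonority 5.
/ʒ/ — voiced fricative, sonority 4.
/q/→/j/: 1→8 (rises) — ok.
/j/→/ŋ/: 8→5 (does not rise) — violation.
/ŋ/→/ʒ/: 5→4 (does not rise) — violation.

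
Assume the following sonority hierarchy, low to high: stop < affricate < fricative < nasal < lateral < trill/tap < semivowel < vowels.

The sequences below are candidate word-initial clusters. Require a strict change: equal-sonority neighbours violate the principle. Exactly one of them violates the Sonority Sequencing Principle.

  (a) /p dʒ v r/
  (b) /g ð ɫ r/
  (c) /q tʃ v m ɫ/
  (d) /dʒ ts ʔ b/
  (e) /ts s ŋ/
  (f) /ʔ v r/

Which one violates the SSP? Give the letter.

d

(a) /p dʒ v r/: profile 1-2-3-6 — obeys.
(b) /g ð ɫ r/: profile 1-3-5-6 — obeys.
(c) /q tʃ v m ɫ/: profile 1-2-3-4-5 — obeys.
(d) /dʒ ts ʔ b/: profile 2-2-1-1 — violates.
(e) /ts s ŋ/: profile 2-3-4 — obeys.
(f) /ʔ v r/: profile 1-3-6 — obeys.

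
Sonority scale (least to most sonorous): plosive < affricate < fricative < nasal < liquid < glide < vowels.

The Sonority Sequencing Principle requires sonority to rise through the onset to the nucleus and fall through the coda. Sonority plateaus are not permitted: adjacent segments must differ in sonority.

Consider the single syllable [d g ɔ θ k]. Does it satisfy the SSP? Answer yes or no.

no

Onset: /d/ is a plosive (sonority 1), /g/ is a plosive (sonority 1); then the nucleus /ɔ/ (sonority 7).
Onset profile 1-1-7 — does not strictly rise throughout.
Coda: /θ/ is a fricative (sonority 3), /k/ is a plosive (sonority 1).
Coda profile 7-3-1 — falls from the nucleus.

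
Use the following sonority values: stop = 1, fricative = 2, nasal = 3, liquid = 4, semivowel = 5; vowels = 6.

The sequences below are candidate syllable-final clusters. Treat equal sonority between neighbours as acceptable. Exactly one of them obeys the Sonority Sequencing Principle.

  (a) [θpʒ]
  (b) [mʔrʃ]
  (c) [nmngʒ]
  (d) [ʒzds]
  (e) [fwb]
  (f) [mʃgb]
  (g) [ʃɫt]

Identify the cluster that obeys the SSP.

(a) 2-1-2 → violates
(b) 3-1-4-2 → violates
(c) 3-3-3-1-2 → violates
(d) 2-2-1-2 → violates
(e) 2-5-1 → violates
(f) 3-2-1-1 → obeys
(g) 2-4-1 → violates

f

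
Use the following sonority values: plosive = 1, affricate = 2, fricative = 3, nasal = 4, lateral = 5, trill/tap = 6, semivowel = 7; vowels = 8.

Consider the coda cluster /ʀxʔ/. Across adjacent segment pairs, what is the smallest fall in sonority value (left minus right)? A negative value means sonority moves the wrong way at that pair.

/ʀ/: trill/tap = 6.
/x/: fricative = 3.
/ʔ/: plosive = 1.
/ʀ/→/x/: change +3.
/x/→/ʔ/: change +2.
Minimum = 2.

2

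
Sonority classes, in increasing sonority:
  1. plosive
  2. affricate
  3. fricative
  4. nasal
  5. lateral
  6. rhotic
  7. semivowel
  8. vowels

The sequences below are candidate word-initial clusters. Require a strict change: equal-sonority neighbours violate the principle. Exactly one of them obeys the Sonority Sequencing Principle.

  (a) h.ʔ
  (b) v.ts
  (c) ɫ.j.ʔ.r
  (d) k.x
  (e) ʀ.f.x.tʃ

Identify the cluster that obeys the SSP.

(a) h.ʔ: profile 3-1 — violates.
(b) v.ts: profile 3-2 — violates.
(c) ɫ.j.ʔ.r: profile 5-7-1-6 — violates.
(d) k.x: profile 1-3 — obeys.
(e) ʀ.f.x.tʃ: profile 6-3-3-2 — violates.

d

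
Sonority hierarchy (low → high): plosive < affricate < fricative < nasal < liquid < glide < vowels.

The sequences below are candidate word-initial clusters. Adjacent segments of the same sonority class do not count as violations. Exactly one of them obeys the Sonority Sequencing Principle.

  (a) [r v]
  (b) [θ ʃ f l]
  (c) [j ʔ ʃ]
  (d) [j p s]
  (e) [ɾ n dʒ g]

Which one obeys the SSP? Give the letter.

b

(a) 5-3 → violates
(b) 3-3-3-5 → obeys
(c) 6-1-3 → violates
(d) 6-1-3 → violates
(e) 5-4-2-1 → violates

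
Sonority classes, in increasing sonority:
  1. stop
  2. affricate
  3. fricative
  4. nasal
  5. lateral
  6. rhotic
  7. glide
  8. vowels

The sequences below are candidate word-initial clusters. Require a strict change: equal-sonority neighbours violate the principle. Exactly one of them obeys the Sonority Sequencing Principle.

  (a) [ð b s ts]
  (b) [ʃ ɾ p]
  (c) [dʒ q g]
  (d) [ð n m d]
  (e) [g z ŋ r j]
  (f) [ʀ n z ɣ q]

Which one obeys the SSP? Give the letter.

e

(a) [ð b s ts]: profile 3-1-3-2 — violates.
(b) [ʃ ɾ p]: profile 3-6-1 — violates.
(c) [dʒ q g]: profile 2-1-1 — violates.
(d) [ð n m d]: profile 3-4-4-1 — violates.
(e) [g z ŋ r j]: profile 1-3-4-6-7 — obeys.
(f) [ʀ n z ɣ q]: profile 6-4-3-3-1 — violates.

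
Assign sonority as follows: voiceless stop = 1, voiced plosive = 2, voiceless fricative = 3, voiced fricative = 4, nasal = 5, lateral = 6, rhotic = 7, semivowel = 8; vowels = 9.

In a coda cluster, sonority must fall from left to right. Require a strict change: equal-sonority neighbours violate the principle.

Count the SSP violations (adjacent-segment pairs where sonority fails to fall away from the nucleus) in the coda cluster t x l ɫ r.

4

/t/: voiceless stop = 1.
/x/: voiceless fricative = 3.
/l/: lateral = 6.
/ɫ/: lateral = 6.
/r/: rhotic = 7.
/t/→/x/: 1→3 (does not fall) — violation.
/x/→/l/: 3→6 (does not fall) — violation.
/l/→/ɫ/: 6→6 (plateau) — violation.
/ɫ/→/r/: 6→7 (does not fall) — violation.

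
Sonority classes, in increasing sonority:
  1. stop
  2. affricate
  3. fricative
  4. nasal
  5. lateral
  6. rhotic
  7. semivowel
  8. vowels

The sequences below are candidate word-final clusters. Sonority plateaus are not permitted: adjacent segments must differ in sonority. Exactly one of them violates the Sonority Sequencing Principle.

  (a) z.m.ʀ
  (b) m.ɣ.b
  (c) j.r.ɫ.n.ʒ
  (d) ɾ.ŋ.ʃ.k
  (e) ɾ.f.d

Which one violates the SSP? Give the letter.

(a) 3-4-6 → violates
(b) 4-3-1 → obeys
(c) 7-6-5-4-3 → obeys
(d) 6-4-3-1 → obeys
(e) 6-3-1 → obeys

a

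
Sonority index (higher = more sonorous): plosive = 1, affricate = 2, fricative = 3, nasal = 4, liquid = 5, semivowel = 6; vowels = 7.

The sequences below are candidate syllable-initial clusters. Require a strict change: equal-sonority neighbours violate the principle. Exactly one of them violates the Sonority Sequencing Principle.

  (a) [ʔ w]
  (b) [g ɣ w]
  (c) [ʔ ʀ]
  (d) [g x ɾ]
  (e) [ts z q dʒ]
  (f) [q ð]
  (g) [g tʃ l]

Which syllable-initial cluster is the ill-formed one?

(a) sonority 1-6: well-formed.
(b) sonority 1-3-6: well-formed.
(c) sonority 1-5: well-formed.
(d) sonority 1-3-5: well-formed.
(e) sonority 2-3-1-2: ill-formed.
(f) sonority 1-3: well-formed.
(g) sonority 1-2-5: well-formed.

e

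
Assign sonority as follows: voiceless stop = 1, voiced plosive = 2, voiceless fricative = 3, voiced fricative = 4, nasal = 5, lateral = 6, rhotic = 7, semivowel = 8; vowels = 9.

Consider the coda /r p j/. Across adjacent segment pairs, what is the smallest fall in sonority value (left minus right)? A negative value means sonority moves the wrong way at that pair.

-7

/r/ is a rhotic (sonority 7).
/p/ is a voiceless stop (sonority 1).
/j/ is a semivowel (sonority 8).
/r/→/p/: change +6.
/p/→/j/: change -7.
Minimum = -7.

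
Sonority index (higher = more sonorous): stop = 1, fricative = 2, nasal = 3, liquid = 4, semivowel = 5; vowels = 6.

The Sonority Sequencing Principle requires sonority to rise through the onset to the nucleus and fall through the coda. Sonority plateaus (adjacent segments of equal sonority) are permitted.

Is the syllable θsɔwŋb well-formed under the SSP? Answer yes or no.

Onset: /θ/ is a fricative (sonority 2), /s/ is a fricative (sonority 2); then the nucleus /ɔ/ (sonority 6).
Onset profile 2-2-6 — rises to the nucleus.
Coda: /w/ is a semivowel (sonority 5), /ŋ/ is a nasal (sonority 3), /b/ is a stop (sonority 1).
Coda profile 6-5-3-1 — falls from the nucleus.

yes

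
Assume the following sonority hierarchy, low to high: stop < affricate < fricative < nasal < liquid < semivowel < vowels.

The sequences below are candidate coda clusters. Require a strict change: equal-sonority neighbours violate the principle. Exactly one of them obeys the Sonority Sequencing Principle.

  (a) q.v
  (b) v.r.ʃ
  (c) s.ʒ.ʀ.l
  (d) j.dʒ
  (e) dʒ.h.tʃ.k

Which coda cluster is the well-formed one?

d

(a) sonority 1-3: ill-formed.
(b) sonority 3-5-3: ill-formed.
(c) sonority 3-3-5-5: ill-formed.
(d) sonority 6-2: well-formed.
(e) sonority 2-3-2-1: ill-formed.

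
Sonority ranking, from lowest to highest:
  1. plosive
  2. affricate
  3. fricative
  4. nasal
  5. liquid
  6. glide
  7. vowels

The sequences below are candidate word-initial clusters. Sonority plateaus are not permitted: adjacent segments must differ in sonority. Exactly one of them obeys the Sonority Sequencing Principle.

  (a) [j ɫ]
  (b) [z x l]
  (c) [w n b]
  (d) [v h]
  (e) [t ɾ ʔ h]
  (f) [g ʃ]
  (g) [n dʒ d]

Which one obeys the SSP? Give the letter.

f

(a) sonority 6-5: ill-formed.
(b) sonority 3-3-5: ill-formed.
(c) sonority 6-4-1: ill-formed.
(d) sonority 3-3: ill-formed.
(e) sonority 1-5-1-3: ill-formed.
(f) sonority 1-3: well-formed.
(g) sonority 4-2-1: ill-formed.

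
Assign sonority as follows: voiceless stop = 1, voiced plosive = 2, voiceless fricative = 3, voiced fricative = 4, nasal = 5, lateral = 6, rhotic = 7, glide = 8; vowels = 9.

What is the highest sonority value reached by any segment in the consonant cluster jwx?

/j/ is a glide (sonority 8).
/w/ is a glide (sonority 8).
/x/ is a voiceless fricative (sonority 3).
The maximum is 8.

8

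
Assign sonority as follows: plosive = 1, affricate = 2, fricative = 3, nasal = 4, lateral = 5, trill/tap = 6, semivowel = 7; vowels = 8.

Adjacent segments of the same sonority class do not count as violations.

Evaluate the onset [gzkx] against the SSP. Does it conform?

/g/: plosive = 1.
/z/: fricative = 3.
/k/: plosive = 1.
/x/: fricative = 3.
The profile is 1-3-1-3. Between /z/ (3) and /k/ (1) sonority does not rise, so the cluster violates the SSP.

no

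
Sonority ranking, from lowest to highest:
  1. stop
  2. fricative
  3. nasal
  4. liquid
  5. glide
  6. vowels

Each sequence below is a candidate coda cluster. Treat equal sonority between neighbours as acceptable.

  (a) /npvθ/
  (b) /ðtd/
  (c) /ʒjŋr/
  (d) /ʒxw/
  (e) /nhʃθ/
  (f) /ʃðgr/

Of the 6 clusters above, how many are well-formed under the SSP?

(a) /npvθ/: profile 3-1-2-2 — violates.
(b) /ðtd/: profile 2-1-1 — obeys.
(c) /ʒjŋr/: profile 2-5-3-4 — violates.
(d) /ʒxw/: profile 2-2-5 — violates.
(e) /nhʃθ/: profile 3-2-2-2 — obeys.
(f) /ʃðgr/: profile 2-2-1-4 — violates.

2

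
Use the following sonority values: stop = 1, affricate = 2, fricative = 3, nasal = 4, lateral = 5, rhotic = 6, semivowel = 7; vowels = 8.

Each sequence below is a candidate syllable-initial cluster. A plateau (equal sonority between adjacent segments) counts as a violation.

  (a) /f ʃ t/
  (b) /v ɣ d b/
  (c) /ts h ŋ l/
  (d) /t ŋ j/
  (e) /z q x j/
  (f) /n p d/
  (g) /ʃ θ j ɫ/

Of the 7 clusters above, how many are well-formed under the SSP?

(a) sonority 3-3-1: ill-formed.
(b) sonority 3-3-1-1: ill-formed.
(c) sonority 2-3-4-5: well-formed.
(d) sonority 1-4-7: well-formed.
(e) sonority 3-1-3-7: ill-formed.
(f) sonority 4-1-1: ill-formed.
(g) sonority 3-3-7-5: ill-formed.

2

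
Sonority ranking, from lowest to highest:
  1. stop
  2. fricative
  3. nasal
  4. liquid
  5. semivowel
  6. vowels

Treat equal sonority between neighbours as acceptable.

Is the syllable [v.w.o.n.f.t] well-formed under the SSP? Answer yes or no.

yes

Onset: /v/ is a fricative (sonority 2), /w/ is a semivowel (sonority 5); then the nucleus /o/ (sonority 6).
Onset profile 2-5-6 — rises to the nucleus.
Coda: /n/ is a nasal (sonority 3), /f/ is a fricative (sonority 2), /t/ is a stop (sonority 1).
Coda profile 6-3-2-1 — falls from the nucleus.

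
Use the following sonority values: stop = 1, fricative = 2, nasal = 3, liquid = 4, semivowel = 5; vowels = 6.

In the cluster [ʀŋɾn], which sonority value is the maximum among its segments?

/ʀ/ — liquid, sonority 4.
/ŋ/ — nasal, sonority 3.
/ɾ/ — liquid, sonority 4.
/n/ — nasal, sonority 3.
The maximum is 4.

4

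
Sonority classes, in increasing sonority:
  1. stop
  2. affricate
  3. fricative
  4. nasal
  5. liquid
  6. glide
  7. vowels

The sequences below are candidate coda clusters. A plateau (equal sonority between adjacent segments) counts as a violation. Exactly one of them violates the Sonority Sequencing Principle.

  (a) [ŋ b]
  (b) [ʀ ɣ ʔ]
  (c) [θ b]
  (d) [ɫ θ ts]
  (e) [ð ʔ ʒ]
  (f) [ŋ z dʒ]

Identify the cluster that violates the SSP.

(a) 4-1 → obeys
(b) 5-3-1 → obeys
(c) 3-1 → obeys
(d) 5-3-2 → obeys
(e) 3-1-3 → violates
(f) 4-3-2 → obeys

e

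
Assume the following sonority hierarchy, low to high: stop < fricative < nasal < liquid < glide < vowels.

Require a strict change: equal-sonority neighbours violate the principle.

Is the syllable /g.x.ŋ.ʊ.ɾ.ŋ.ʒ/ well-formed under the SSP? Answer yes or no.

yes

Onset: /g/ is a stop (sonority 1), /x/ is a fricative (sonority 2), /ŋ/ is a nasal (sonority 3); then the nucleus /ʊ/ (sonority 6).
Onset profile 1-2-3-6 — rises to the nucleus.
Coda: /ɾ/ is a liquid (sonority 4), /ŋ/ is a nasal (sonority 3), /ʒ/ is a fricative (sonority 2).
Coda profile 6-4-3-2 — falls from the nucleus.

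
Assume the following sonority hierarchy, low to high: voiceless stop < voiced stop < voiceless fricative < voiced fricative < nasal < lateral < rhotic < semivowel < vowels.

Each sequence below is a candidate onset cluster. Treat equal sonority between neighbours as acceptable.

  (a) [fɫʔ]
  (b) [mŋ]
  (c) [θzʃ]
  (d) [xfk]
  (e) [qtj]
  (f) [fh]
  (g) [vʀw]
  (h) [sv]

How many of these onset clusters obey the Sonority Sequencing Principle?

5

(a) [fɫʔ]: profile 3-6-1 — violates.
(b) [mŋ]: profile 5-5 — obeys.
(c) [θzʃ]: profile 3-4-3 — violates.
(d) [xfk]: profile 3-3-1 — violates.
(e) [qtj]: profile 1-1-8 — obeys.
(f) [fh]: profile 3-3 — obeys.
(g) [vʀw]: profile 4-7-8 — obeys.
(h) [sv]: profile 3-4 — obeys.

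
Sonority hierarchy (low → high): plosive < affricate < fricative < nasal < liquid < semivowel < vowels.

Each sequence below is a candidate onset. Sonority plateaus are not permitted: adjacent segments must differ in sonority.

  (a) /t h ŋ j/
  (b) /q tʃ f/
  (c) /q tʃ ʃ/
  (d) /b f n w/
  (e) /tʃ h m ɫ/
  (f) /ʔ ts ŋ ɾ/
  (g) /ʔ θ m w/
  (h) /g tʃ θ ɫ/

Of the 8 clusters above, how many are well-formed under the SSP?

(a) /t h ŋ j/: profile 1-3-4-6 — obeys.
(b) /q tʃ f/: profile 1-2-3 — obeys.
(c) /q tʃ ʃ/: profile 1-2-3 — obeys.
(d) /b f n w/: profile 1-3-4-6 — obeys.
(e) /tʃ h m ɫ/: profile 2-3-4-5 — obeys.
(f) /ʔ ts ŋ ɾ/: profile 1-2-4-5 — obeys.
(g) /ʔ θ m w/: profile 1-3-4-6 — obeys.
(h) /g tʃ θ ɫ/: profile 1-2-3-5 — obeys.

8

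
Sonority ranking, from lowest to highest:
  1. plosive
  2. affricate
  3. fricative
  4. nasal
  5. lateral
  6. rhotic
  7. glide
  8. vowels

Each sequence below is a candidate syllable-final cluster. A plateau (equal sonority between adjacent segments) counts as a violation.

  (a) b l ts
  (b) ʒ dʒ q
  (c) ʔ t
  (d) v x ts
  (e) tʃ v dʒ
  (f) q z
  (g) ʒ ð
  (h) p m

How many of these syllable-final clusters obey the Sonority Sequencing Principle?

1

(a) sonority 1-5-2: ill-formed.
(b) sonority 3-2-1: well-formed.
(c) sonority 1-1: ill-formed.
(d) sonority 3-3-2: ill-formed.
(e) sonority 2-3-2: ill-formed.
(f) sonority 1-3: ill-formed.
(g) sonority 3-3: ill-formed.
(h) sonority 1-4: ill-formed.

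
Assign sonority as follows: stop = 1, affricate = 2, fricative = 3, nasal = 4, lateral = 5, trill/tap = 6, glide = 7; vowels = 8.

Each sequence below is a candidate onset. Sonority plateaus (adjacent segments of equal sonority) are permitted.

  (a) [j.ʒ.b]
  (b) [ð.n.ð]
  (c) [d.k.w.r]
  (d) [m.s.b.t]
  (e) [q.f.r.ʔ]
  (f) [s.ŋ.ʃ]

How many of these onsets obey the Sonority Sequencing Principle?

(a) 7-3-1 → violates
(b) 3-4-3 → violates
(c) 1-1-7-6 → violates
(d) 4-3-1-1 → violates
(e) 1-3-6-1 → violates
(f) 3-4-3 → violates

0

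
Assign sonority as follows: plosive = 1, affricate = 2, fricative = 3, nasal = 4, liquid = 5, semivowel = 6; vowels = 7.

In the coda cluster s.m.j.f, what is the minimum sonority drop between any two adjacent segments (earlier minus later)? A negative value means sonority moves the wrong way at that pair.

-2

/s/: fricative = 3.
/m/: nasal = 4.
/j/: semivowel = 6.
/f/: fricative = 3.
/s/→/m/: change -1.
/m/→/j/: change -2.
/j/→/f/: change +3.
Minimum = -2.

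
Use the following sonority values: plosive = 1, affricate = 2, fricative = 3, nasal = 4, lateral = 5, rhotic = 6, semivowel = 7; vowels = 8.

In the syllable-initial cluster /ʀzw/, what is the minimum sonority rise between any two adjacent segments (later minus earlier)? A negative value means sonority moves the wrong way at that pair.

-3

/ʀ/ — rhotic, sonority 6.
/z/ — fricative, sonority 3.
/w/ — semivowel, sonority 7.
/ʀ/→/z/: change -3.
/z/→/w/: change +4.
Minimum = -3.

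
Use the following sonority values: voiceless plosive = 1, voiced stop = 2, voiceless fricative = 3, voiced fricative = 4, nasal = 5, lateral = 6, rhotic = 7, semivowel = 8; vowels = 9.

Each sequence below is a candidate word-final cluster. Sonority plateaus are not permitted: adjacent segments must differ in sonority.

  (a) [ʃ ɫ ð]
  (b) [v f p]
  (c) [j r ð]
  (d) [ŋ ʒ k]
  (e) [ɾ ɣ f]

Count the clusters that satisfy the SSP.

4

(a) [ʃ ɫ ð]: profile 3-6-4 — violates.
(b) [v f p]: profile 4-3-1 — obeys.
(c) [j r ð]: profile 8-7-4 — obeys.
(d) [ŋ ʒ k]: profile 5-4-1 — obeys.
(e) [ɾ ɣ f]: profile 7-4-3 — obeys.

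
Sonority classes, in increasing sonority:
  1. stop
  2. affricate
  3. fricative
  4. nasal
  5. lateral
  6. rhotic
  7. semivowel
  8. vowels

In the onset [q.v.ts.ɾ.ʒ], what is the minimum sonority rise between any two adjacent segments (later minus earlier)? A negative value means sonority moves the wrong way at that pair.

/q/: stop = 1.
/v/: fricative = 3.
/ts/: affricate = 2.
/ɾ/: rhotic = 6.
/ʒ/: fricative = 3.
/q/→/v/: change +2.
/v/→/ts/: change -1.
/ts/→/ɾ/: change +4.
/ɾ/→/ʒ/: change -3.
Minimum = -3.

-3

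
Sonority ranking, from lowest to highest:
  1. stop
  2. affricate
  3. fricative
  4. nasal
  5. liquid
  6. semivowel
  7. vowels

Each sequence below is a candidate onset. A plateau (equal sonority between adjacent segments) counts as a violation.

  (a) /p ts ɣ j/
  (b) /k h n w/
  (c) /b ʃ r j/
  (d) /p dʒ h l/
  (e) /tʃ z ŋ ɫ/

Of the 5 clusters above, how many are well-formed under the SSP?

(a) 1-2-3-6 → obeys
(b) 1-3-4-6 → obeys
(c) 1-3-5-6 → obeys
(d) 1-2-3-5 → obeys
(e) 2-3-4-5 → obeys

5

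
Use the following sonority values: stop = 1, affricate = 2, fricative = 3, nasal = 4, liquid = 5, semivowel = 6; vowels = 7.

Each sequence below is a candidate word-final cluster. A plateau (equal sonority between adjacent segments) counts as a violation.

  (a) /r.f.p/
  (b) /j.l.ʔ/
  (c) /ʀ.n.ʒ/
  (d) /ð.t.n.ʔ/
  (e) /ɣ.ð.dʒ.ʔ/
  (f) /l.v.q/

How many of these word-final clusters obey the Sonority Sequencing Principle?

(a) 5-3-1 → obeys
(b) 6-5-1 → obeys
(c) 5-4-3 → obeys
(d) 3-1-4-1 → violates
(e) 3-3-2-1 → violates
(f) 5-3-1 → obeys

4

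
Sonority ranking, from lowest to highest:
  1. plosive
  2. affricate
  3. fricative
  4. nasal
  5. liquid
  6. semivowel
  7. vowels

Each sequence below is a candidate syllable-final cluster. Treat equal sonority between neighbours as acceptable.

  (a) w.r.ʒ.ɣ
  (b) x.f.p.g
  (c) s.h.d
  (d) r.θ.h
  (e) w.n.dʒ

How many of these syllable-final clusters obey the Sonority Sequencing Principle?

5

(a) sonority 6-5-3-3: well-formed.
(b) sonority 3-3-1-1: well-formed.
(c) sonority 3-3-1: well-formed.
(d) sonority 5-3-3: well-formed.
(e) sonority 6-4-2: well-formed.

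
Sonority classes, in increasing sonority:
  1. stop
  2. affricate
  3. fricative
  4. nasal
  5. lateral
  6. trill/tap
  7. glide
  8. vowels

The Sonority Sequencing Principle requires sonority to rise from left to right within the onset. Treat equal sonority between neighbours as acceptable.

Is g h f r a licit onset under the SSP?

/g/ — stop, sonority 1.
/h/ — fricative, sonority 3.
/f/ — fricative, sonority 3.
/r/ — trill/tap, sonority 6.
The profile 1-3-3-6 is non-decreasing (plateaus allowed), so the onset satisfies the SSP.

yes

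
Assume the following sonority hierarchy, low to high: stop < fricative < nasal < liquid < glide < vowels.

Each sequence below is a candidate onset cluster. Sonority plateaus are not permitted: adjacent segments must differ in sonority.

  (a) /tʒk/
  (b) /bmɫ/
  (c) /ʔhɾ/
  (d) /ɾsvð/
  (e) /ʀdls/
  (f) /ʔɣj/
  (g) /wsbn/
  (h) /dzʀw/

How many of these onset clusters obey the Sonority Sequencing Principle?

4

(a) sonority 1-2-1: ill-formed.
(b) sonority 1-3-4: well-formed.
(c) sonority 1-2-4: well-formed.
(d) sonority 4-2-2-2: ill-formed.
(e) sonority 4-1-4-2: ill-formed.
(f) sonority 1-2-5: well-formed.
(g) sonority 5-2-1-3: ill-formed.
(h) sonority 1-2-4-5: well-formed.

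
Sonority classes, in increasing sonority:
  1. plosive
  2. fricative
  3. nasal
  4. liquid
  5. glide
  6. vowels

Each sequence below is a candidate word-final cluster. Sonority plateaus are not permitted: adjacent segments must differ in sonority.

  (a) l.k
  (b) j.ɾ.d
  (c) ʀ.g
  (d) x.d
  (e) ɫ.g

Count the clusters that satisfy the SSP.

(a) sonority 4-1: well-formed.
(b) sonority 5-4-1: well-formed.
(c) sonority 4-1: well-formed.
(d) sonority 2-1: well-formed.
(e) sonority 4-1: well-formed.

5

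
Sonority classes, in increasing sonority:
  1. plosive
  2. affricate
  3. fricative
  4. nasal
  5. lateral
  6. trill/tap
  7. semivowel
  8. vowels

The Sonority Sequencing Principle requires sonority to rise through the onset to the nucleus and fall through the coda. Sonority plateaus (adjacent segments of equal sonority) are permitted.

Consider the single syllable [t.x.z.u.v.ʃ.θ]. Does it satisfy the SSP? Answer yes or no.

Onset: /t/ is a plosive (sonority 1), /x/ is a fricative (sonority 3), /z/ is a fricative (sonority 3); then the nucleus /u/ (sonority 8).
Onset profile 1-3-3-8 — rises to the nucleus.
Coda: /v/ is a fricative (sonority 3), /ʃ/ is a fricative (sonority 3), /θ/ is a fricative (sonority 3).
Coda profile 8-3-3-3 — falls from the nucleus.

yes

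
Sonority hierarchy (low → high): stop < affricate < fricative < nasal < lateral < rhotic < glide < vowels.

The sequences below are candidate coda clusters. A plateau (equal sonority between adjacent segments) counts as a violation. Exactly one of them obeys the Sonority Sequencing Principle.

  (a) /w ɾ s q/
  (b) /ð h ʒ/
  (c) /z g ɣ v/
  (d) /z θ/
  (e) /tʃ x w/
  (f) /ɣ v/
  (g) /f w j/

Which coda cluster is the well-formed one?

(a) /w ɾ s q/: profile 7-6-3-1 — obeys.
(b) /ð h ʒ/: profile 3-3-3 — violates.
(c) /z g ɣ v/: profile 3-1-3-3 — violates.
(d) /z θ/: profile 3-3 — violates.
(e) /tʃ x w/: profile 2-3-7 — violates.
(f) /ɣ v/: profile 3-3 — violates.
(g) /f w j/: profile 3-7-7 — violates.

a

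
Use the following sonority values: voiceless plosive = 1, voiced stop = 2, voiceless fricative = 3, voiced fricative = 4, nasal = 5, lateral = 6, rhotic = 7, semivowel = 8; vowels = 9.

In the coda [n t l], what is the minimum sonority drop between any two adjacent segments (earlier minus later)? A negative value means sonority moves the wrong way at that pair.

-5

/n/ is a nasal (sonority 5).
/t/ is a voiceless plosive (sonority 1).
/l/ is a lateral (sonority 6).
/n/→/t/: change +4.
/t/→/l/: change -5.
Minimum = -5.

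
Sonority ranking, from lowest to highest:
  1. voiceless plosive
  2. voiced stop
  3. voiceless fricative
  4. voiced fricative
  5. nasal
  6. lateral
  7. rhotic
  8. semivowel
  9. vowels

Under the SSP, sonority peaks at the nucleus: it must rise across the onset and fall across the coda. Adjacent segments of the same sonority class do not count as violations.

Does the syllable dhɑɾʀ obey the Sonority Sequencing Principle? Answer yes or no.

Onset: /d/ is a voiced stop (sonority 2), /h/ is a voiceless fricative (sonority 3); then the nucleus /ɑ/ (sonority 9).
Onset profile 2-3-9 — rises to the nucleus.
Coda: /ɾ/ is a rhotic (sonority 7), /ʀ/ is a rhotic (sonority 7).
Coda profile 9-7-7 — falls from the nucleus.

yes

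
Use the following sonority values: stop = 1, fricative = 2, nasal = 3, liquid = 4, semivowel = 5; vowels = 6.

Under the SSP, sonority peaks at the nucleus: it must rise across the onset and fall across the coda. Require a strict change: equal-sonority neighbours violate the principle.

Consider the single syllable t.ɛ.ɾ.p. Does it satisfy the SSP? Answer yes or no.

yes

Onset: /t/ is a stop (sonority 1); then the nucleus /ɛ/ (sonority 6).
Onset profile 1-6 — rises to the nucleus.
Coda: /ɾ/ is a liquid (sonority 4), /p/ is a stop (sonority 1).
Coda profile 6-4-1 — falls from the nucleus.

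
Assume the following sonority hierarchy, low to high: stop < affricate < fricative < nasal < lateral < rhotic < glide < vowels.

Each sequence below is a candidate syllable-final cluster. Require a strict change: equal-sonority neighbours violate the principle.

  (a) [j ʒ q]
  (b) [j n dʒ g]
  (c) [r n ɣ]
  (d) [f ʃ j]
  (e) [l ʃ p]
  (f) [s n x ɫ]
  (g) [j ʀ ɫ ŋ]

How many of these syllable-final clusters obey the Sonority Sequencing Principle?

5

(a) sonority 7-3-1: well-formed.
(b) sonority 7-4-2-1: well-formed.
(c) sonority 6-4-3: well-formed.
(d) sonority 3-3-7: ill-formed.
(e) sonority 5-3-1: well-formed.
(f) sonority 3-4-3-5: ill-formed.
(g) sonority 7-6-5-4: well-formed.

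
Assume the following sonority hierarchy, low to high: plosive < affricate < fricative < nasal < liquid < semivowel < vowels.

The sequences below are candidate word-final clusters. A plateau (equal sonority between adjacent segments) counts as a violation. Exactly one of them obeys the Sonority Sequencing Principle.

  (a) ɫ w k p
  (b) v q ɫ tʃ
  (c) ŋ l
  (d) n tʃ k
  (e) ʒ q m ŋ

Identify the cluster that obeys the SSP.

d

(a) 5-6-1-1 → violates
(b) 3-1-5-2 → violates
(c) 4-5 → violates
(d) 4-2-1 → obeys
(e) 3-1-4-4 → violates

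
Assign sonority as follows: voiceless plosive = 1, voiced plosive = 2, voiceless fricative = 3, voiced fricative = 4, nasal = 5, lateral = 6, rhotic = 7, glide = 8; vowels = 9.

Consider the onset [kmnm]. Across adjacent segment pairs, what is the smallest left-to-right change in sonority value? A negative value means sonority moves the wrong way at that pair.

/k/: voiceless plosive = 1.
/m/: nasal = 5.
/n/: nasal = 5.
/m/: nasal = 5.
/k/→/m/: change +4.
/m/→/n/: change +0.
/n/→/m/: change +0.
Minimum = 0.

0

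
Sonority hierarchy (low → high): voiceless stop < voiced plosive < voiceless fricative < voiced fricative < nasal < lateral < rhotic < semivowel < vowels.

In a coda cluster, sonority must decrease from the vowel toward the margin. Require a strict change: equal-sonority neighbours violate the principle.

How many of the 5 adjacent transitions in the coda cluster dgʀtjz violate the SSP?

/d/ is a voiced plosive (sonority 2).
/g/ is a voiced plosive (sonority 2).
/ʀ/ is a rhotic (sonority 7).
/t/ is a voiceless stop (sonority 1).
/j/ is a semivowel (sonority 8).
/z/ is a voiced fricative (sonority 4).
/d/→/g/: 2→2 (plateau) — violation.
/g/→/ʀ/: 2→7 (does not fall) — violation.
/ʀ/→/t/: 7→1 (falls) — ok.
/t/→/j/: 1→8 (does not fall) — violation.
/j/→/z/: 8→4 (falls) — ok.

3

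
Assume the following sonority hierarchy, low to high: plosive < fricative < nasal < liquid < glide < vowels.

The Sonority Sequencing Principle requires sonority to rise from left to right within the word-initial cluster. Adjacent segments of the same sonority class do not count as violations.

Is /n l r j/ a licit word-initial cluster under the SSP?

/n/ — nasal, sonority 3.
/l/ — liquid, sonority 4.
/r/ — liquid, sonority 4.
/j/ — glide, sonority 5.
The profile 3-4-4-5 is non-decreasing (plateaus allowed), so the word-initial cluster satisfies the SSP.

yes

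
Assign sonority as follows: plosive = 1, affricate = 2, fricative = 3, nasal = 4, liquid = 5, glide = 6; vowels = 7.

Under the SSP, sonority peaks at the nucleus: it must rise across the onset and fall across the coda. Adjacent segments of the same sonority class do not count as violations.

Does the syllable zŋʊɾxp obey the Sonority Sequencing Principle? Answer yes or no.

Onset: /z/ is a fricative (sonority 3), /ŋ/ is a nasal (sonority 4); then the nucleus /ʊ/ (sonority 7).
Onset profile 3-4-7 — rises to the nucleus.
Coda: /ɾ/ is a liquid (sonority 5), /x/ is a fricative (sonority 3), /p/ is a plosive (sonority 1).
Coda profile 7-5-3-1 — falls from the nucleus.

yes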